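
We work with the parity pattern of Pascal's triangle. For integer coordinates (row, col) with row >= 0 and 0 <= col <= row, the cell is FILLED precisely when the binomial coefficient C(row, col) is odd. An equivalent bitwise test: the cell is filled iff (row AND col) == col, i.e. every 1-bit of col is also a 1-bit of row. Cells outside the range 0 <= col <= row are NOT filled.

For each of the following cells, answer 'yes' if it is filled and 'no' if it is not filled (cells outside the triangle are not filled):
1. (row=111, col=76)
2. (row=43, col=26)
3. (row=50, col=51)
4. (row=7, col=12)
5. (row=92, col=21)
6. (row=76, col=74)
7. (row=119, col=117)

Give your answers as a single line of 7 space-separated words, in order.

(111,76): row=0b1101111, col=0b1001100, row AND col = 0b1001100 = 76; 76 == 76 -> filled
(43,26): row=0b101011, col=0b11010, row AND col = 0b1010 = 10; 10 != 26 -> empty
(50,51): col outside [0, 50] -> not filled
(7,12): col outside [0, 7] -> not filled
(92,21): row=0b1011100, col=0b10101, row AND col = 0b10100 = 20; 20 != 21 -> empty
(76,74): row=0b1001100, col=0b1001010, row AND col = 0b1001000 = 72; 72 != 74 -> empty
(119,117): row=0b1110111, col=0b1110101, row AND col = 0b1110101 = 117; 117 == 117 -> filled

Answer: yes no no no no no yes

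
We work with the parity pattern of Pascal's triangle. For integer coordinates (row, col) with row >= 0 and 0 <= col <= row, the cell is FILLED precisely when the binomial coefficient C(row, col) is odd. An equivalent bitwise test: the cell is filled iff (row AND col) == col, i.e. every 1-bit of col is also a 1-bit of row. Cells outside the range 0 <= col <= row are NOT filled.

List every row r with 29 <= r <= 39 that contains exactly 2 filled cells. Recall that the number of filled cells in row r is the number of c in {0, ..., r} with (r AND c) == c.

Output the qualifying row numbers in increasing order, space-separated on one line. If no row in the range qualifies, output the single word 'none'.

Answer: 32

Derivation:
Row r has 2^popcount(r) filled cells, so we need popcount(r) = log2(2) = 1.
Scan r = 29..39 and keep those with exactly 1 one-bits:
r=29=11101 popcount=4 -> skip
r=30=11110 popcount=4 -> skip
r=31=11111 popcount=5 -> skip
r=32=100000 popcount=1 -> KEEP
r=33=100001 popcount=2 -> skip
r=34=100010 popcount=2 -> skip
r=35=100011 popcount=3 -> skip
r=36=100100 popcount=2 -> skip
r=37=100101 popcount=3 -> skip
r=38=100110 popcount=3 -> skip
r=39=100111 popcount=4 -> skip
Kept rows: 32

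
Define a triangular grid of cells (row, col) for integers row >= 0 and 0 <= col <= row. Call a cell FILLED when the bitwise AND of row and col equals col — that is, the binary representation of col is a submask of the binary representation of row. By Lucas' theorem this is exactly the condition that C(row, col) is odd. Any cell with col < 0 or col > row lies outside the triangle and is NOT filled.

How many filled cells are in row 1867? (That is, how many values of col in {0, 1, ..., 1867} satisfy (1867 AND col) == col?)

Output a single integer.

Answer: 128

Derivation:
1867 in binary = 11101001011
popcount(1867) = number of 1-bits in 11101001011 = 7
A col c satisfies (1867 AND c) == c iff every set bit of c is also set in 1867; each of the 7 set bits of 1867 can independently be on or off in c.
count = 2^7 = 128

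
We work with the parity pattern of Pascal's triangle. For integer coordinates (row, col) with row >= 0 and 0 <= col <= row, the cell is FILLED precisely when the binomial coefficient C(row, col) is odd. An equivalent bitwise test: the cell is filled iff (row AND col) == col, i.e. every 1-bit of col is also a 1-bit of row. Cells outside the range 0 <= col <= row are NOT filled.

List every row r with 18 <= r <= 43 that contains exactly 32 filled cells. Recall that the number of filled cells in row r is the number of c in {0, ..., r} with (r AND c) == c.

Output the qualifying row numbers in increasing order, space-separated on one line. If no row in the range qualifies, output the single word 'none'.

Row r has 2^popcount(r) filled cells, so we need popcount(r) = log2(32) = 5.
Scan r = 18..43 and keep those with exactly 5 one-bits:
r=18=10010 popcount=2 -> skip
r=19=10011 popcount=3 -> skip
r=20=10100 popcount=2 -> skip
r=21=10101 popcount=3 -> skip
r=22=10110 popcount=3 -> skip
r=23=10111 popcount=4 -> skip
r=24=11000 popcount=2 -> skip
r=25=11001 popcount=3 -> skip
r=26=11010 popcount=3 -> skip
r=27=11011 popcount=4 -> skip
r=28=11100 popcount=3 -> skip
r=29=11101 popcount=4 -> skip
r=30=11110 popcount=4 -> skip
r=31=11111 popcount=5 -> KEEP
r=32=100000 popcount=1 -> skip
r=33=100001 popcount=2 -> skip
r=34=100010 popcount=2 -> skip
r=35=100011 popcount=3 -> skip
r=36=100100 popcount=2 -> skip
r=37=100101 popcount=3 -> skip
r=38=100110 popcount=3 -> skip
r=39=100111 popcount=4 -> skip
r=40=101000 popcount=2 -> skip
r=41=101001 popcount=3 -> skip
r=42=101010 popcount=3 -> skip
r=43=101011 popcount=4 -> skip
Kept rows: 31

Answer: 31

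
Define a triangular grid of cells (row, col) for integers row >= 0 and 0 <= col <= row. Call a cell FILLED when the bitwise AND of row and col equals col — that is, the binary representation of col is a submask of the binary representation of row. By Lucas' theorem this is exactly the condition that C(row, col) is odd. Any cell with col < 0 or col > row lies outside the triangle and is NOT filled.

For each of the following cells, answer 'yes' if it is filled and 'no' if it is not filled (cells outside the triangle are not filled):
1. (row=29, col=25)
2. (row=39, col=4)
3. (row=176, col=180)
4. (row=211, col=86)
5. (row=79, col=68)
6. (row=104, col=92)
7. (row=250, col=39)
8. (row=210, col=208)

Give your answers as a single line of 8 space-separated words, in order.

Answer: yes yes no no yes no no yes

Derivation:
(29,25): row=0b11101, col=0b11001, row AND col = 0b11001 = 25; 25 == 25 -> filled
(39,4): row=0b100111, col=0b100, row AND col = 0b100 = 4; 4 == 4 -> filled
(176,180): col outside [0, 176] -> not filled
(211,86): row=0b11010011, col=0b1010110, row AND col = 0b1010010 = 82; 82 != 86 -> empty
(79,68): row=0b1001111, col=0b1000100, row AND col = 0b1000100 = 68; 68 == 68 -> filled
(104,92): row=0b1101000, col=0b1011100, row AND col = 0b1001000 = 72; 72 != 92 -> empty
(250,39): row=0b11111010, col=0b100111, row AND col = 0b100010 = 34; 34 != 39 -> empty
(210,208): row=0b11010010, col=0b11010000, row AND col = 0b11010000 = 208; 208 == 208 -> filled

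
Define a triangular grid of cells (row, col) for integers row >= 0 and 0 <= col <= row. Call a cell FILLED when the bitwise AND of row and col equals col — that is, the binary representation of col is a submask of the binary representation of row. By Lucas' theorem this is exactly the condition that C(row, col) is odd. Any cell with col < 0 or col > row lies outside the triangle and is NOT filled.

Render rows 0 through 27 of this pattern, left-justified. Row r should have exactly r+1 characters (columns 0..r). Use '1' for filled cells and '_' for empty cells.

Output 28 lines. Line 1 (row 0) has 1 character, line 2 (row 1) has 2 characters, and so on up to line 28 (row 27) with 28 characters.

Answer: 1
11
1_1
1111
1___1
11__11
1_1_1_1
11111111
1_______1
11______11
1_1_____1_1
1111____1111
1___1___1___1
11__11__11__11
1_1_1_1_1_1_1_1
1111111111111111
1_______________1
11______________11
1_1_____________1_1
1111____________1111
1___1___________1___1
11__11__________11__11
1_1_1_1_________1_1_1_1
11111111________11111111
1_______1_______1_______1
11______11______11______11
1_1_____1_1_____1_1_____1_1
1111____1111____1111____1111

Derivation:
r0=0: 1
r1=1: 11
r2=10: 1_1
r3=11: 1111
r4=100: 1___1
r5=101: 11__11
r6=110: 1_1_1_1
r7=111: 11111111
r8=1000: 1_______1
r9=1001: 11______11
r10=1010: 1_1_____1_1
r11=1011: 1111____1111
r12=1100: 1___1___1___1
r13=1101: 11__11__11__11
r14=1110: 1_1_1_1_1_1_1_1
r15=1111: 1111111111111111
r16=10000: 1_______________1
r17=10001: 11______________11
r18=10010: 1_1_____________1_1
r19=10011: 1111____________1111
r20=10100: 1___1___________1___1
r21=10101: 11__11__________11__11
r22=10110: 1_1_1_1_________1_1_1_1
r23=10111: 11111111________11111111
r24=11000: 1_______1_______1_______1
r25=11001: 11______11______11______11
r26=11010: 1_1_____1_1_____1_1_____1_1
r27=11011: 1111____1111____1111____1111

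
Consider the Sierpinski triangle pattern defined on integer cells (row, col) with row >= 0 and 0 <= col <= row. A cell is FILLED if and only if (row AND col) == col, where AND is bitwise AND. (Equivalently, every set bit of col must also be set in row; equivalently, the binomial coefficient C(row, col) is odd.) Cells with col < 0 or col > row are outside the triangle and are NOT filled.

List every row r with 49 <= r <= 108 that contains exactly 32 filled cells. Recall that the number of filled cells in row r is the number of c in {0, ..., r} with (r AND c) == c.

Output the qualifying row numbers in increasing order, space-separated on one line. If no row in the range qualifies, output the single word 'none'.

Answer: 55 59 61 62 79 87 91 93 94 103 107

Derivation:
Row r has 2^popcount(r) filled cells, so we need popcount(r) = log2(32) = 5.
Scan r = 49..108 and keep those with exactly 5 one-bits:
r=49=110001 popcount=3 -> skip
r=50=110010 popcount=3 -> skip
r=51=110011 popcount=4 -> skip
r=52=110100 popcount=3 -> skip
r=53=110101 popcount=4 -> skip
r=54=110110 popcount=4 -> skip
r=55=110111 popcount=5 -> KEEP
r=56=111000 popcount=3 -> skip
r=57=111001 popcount=4 -> skip
r=58=111010 popcount=4 -> skip
r=59=111011 popcount=5 -> KEEP
r=60=111100 popcount=4 -> skip
r=61=111101 popcount=5 -> KEEP
r=62=111110 popcount=5 -> KEEP
r=63=111111 popcount=6 -> skip
r=64=1000000 popcount=1 -> skip
r=65=1000001 popcount=2 -> skip
r=66=1000010 popcount=2 -> skip
r=67=1000011 popcount=3 -> skip
r=68=1000100 popcount=2 -> skip
r=69=1000101 popcount=3 -> skip
r=70=1000110 popcount=3 -> skip
r=71=1000111 popcount=4 -> skip
r=72=1001000 popcount=2 -> skip
r=73=1001001 popcount=3 -> skip
r=74=1001010 popcount=3 -> skip
r=75=1001011 popcount=4 -> skip
r=76=1001100 popcount=3 -> skip
r=77=1001101 popcount=4 -> skip
r=78=1001110 popcount=4 -> skip
r=79=1001111 popcount=5 -> KEEP
r=80=1010000 popcount=2 -> skip
r=81=1010001 popcount=3 -> skip
r=82=1010010 popcount=3 -> skip
r=83=1010011 popcount=4 -> skip
r=84=1010100 popcount=3 -> skip
r=85=1010101 popcount=4 -> skip
r=86=1010110 popcount=4 -> skip
r=87=1010111 popcount=5 -> KEEP
r=88=1011000 popcount=3 -> skip
r=89=1011001 popcount=4 -> skip
r=90=1011010 popcount=4 -> skip
r=91=1011011 popcount=5 -> KEEP
r=92=1011100 popcount=4 -> skip
r=93=1011101 popcount=5 -> KEEP
r=94=1011110 popcount=5 -> KEEP
r=95=1011111 popcount=6 -> skip
r=96=1100000 popcount=2 -> skip
r=97=1100001 popcount=3 -> skip
r=98=1100010 popcount=3 -> skip
r=99=1100011 popcount=4 -> skip
r=100=1100100 popcount=3 -> skip
r=101=1100101 popcount=4 -> skip
r=102=1100110 popcount=4 -> skip
r=103=1100111 popcount=5 -> KEEP
r=104=1101000 popcount=3 -> skip
r=105=1101001 popcount=4 -> skip
r=106=1101010 popcount=4 -> skip
r=107=1101011 popcount=5 -> KEEP
r=108=1101100 popcount=4 -> skip
Kept rows: 55 59 61 62 79 87 91 93 94 103 107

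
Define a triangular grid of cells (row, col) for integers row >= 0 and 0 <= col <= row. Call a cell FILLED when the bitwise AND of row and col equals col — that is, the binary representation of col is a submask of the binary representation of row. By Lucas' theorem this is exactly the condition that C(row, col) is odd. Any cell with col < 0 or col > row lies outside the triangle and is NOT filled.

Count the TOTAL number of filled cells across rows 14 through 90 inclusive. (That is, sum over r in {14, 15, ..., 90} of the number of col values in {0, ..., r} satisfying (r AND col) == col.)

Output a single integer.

r14=1110 pc3: +8 =8
r15=1111 pc4: +16 =24
r16=10000 pc1: +2 =26
r17=10001 pc2: +4 =30
r18=10010 pc2: +4 =34
r19=10011 pc3: +8 =42
r20=10100 pc2: +4 =46
r21=10101 pc3: +8 =54
r22=10110 pc3: +8 =62
r23=10111 pc4: +16 =78
r24=11000 pc2: +4 =82
r25=11001 pc3: +8 =90
r26=11010 pc3: +8 =98
r27=11011 pc4: +16 =114
r28=11100 pc3: +8 =122
r29=11101 pc4: +16 =138
r30=11110 pc4: +16 =154
r31=11111 pc5: +32 =186
r32=100000 pc1: +2 =188
r33=100001 pc2: +4 =192
r34=100010 pc2: +4 =196
r35=100011 pc3: +8 =204
r36=100100 pc2: +4 =208
r37=100101 pc3: +8 =216
r38=100110 pc3: +8 =224
r39=100111 pc4: +16 =240
r40=101000 pc2: +4 =244
r41=101001 pc3: +8 =252
r42=101010 pc3: +8 =260
r43=101011 pc4: +16 =276
r44=101100 pc3: +8 =284
r45=101101 pc4: +16 =300
r46=101110 pc4: +16 =316
r47=101111 pc5: +32 =348
r48=110000 pc2: +4 =352
r49=110001 pc3: +8 =360
r50=110010 pc3: +8 =368
r51=110011 pc4: +16 =384
r52=110100 pc3: +8 =392
r53=110101 pc4: +16 =408
r54=110110 pc4: +16 =424
r55=110111 pc5: +32 =456
r56=111000 pc3: +8 =464
r57=111001 pc4: +16 =480
r58=111010 pc4: +16 =496
r59=111011 pc5: +32 =528
r60=111100 pc4: +16 =544
r61=111101 pc5: +32 =576
r62=111110 pc5: +32 =608
r63=111111 pc6: +64 =672
r64=1000000 pc1: +2 =674
r65=1000001 pc2: +4 =678
r66=1000010 pc2: +4 =682
r67=1000011 pc3: +8 =690
r68=1000100 pc2: +4 =694
r69=1000101 pc3: +8 =702
r70=1000110 pc3: +8 =710
r71=1000111 pc4: +16 =726
r72=1001000 pc2: +4 =730
r73=1001001 pc3: +8 =738
r74=1001010 pc3: +8 =746
r75=1001011 pc4: +16 =762
r76=1001100 pc3: +8 =770
r77=1001101 pc4: +16 =786
r78=1001110 pc4: +16 =802
r79=1001111 pc5: +32 =834
r80=1010000 pc2: +4 =838
r81=1010001 pc3: +8 =846
r82=1010010 pc3: +8 =854
r83=1010011 pc4: +16 =870
r84=1010100 pc3: +8 =878
r85=1010101 pc4: +16 =894
r86=1010110 pc4: +16 =910
r87=1010111 pc5: +32 =942
r88=1011000 pc3: +8 =950
r89=1011001 pc4: +16 =966
r90=1011010 pc4: +16 =982

Answer: 982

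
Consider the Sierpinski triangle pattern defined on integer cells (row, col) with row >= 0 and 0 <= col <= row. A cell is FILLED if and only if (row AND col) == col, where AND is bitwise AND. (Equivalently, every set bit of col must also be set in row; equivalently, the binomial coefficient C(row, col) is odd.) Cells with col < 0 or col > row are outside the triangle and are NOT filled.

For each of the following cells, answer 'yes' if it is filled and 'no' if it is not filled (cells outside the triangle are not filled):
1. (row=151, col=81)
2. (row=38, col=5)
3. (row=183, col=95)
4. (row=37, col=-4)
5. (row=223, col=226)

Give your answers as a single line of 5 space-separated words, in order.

Answer: no no no no no

Derivation:
(151,81): row=0b10010111, col=0b1010001, row AND col = 0b10001 = 17; 17 != 81 -> empty
(38,5): row=0b100110, col=0b101, row AND col = 0b100 = 4; 4 != 5 -> empty
(183,95): row=0b10110111, col=0b1011111, row AND col = 0b10111 = 23; 23 != 95 -> empty
(37,-4): col outside [0, 37] -> not filled
(223,226): col outside [0, 223] -> not filled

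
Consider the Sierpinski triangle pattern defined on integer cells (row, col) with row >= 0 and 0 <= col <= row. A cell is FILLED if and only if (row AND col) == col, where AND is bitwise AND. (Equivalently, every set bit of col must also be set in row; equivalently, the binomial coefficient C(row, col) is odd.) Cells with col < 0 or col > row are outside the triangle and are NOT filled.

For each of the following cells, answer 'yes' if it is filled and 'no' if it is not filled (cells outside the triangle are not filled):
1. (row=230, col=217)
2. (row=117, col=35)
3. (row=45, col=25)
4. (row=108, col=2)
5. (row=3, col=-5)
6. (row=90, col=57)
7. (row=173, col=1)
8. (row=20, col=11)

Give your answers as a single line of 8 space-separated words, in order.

Answer: no no no no no no yes no

Derivation:
(230,217): row=0b11100110, col=0b11011001, row AND col = 0b11000000 = 192; 192 != 217 -> empty
(117,35): row=0b1110101, col=0b100011, row AND col = 0b100001 = 33; 33 != 35 -> empty
(45,25): row=0b101101, col=0b11001, row AND col = 0b1001 = 9; 9 != 25 -> empty
(108,2): row=0b1101100, col=0b10, row AND col = 0b0 = 0; 0 != 2 -> empty
(3,-5): col outside [0, 3] -> not filled
(90,57): row=0b1011010, col=0b111001, row AND col = 0b11000 = 24; 24 != 57 -> empty
(173,1): row=0b10101101, col=0b1, row AND col = 0b1 = 1; 1 == 1 -> filled
(20,11): row=0b10100, col=0b1011, row AND col = 0b0 = 0; 0 != 11 -> empty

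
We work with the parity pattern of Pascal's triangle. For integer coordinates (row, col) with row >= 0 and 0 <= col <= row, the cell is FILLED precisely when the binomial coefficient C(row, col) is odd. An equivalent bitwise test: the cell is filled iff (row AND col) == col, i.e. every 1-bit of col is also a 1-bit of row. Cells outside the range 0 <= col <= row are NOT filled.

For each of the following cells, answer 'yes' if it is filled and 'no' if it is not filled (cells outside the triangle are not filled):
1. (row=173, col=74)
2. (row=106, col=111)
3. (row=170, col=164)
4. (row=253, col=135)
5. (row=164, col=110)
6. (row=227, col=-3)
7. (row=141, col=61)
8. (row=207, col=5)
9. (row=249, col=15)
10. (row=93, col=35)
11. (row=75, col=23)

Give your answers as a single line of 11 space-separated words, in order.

Answer: no no no no no no no yes no no no

Derivation:
(173,74): row=0b10101101, col=0b1001010, row AND col = 0b1000 = 8; 8 != 74 -> empty
(106,111): col outside [0, 106] -> not filled
(170,164): row=0b10101010, col=0b10100100, row AND col = 0b10100000 = 160; 160 != 164 -> empty
(253,135): row=0b11111101, col=0b10000111, row AND col = 0b10000101 = 133; 133 != 135 -> empty
(164,110): row=0b10100100, col=0b1101110, row AND col = 0b100100 = 36; 36 != 110 -> empty
(227,-3): col outside [0, 227] -> not filled
(141,61): row=0b10001101, col=0b111101, row AND col = 0b1101 = 13; 13 != 61 -> empty
(207,5): row=0b11001111, col=0b101, row AND col = 0b101 = 5; 5 == 5 -> filled
(249,15): row=0b11111001, col=0b1111, row AND col = 0b1001 = 9; 9 != 15 -> empty
(93,35): row=0b1011101, col=0b100011, row AND col = 0b1 = 1; 1 != 35 -> empty
(75,23): row=0b1001011, col=0b10111, row AND col = 0b11 = 3; 3 != 23 -> empty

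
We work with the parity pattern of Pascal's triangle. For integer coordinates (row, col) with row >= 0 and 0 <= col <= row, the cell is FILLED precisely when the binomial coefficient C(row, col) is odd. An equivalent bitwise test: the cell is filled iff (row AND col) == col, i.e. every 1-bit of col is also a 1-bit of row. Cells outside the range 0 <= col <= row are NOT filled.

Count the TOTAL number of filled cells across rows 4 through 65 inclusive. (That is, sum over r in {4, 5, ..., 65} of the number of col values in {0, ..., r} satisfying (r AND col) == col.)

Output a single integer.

r4=100 pc1: +2 =2
r5=101 pc2: +4 =6
r6=110 pc2: +4 =10
r7=111 pc3: +8 =18
r8=1000 pc1: +2 =20
r9=1001 pc2: +4 =24
r10=1010 pc2: +4 =28
r11=1011 pc3: +8 =36
r12=1100 pc2: +4 =40
r13=1101 pc3: +8 =48
r14=1110 pc3: +8 =56
r15=1111 pc4: +16 =72
r16=10000 pc1: +2 =74
r17=10001 pc2: +4 =78
r18=10010 pc2: +4 =82
r19=10011 pc3: +8 =90
r20=10100 pc2: +4 =94
r21=10101 pc3: +8 =102
r22=10110 pc3: +8 =110
r23=10111 pc4: +16 =126
r24=11000 pc2: +4 =130
r25=11001 pc3: +8 =138
r26=11010 pc3: +8 =146
r27=11011 pc4: +16 =162
r28=11100 pc3: +8 =170
r29=11101 pc4: +16 =186
r30=11110 pc4: +16 =202
r31=11111 pc5: +32 =234
r32=100000 pc1: +2 =236
r33=100001 pc2: +4 =240
r34=100010 pc2: +4 =244
r35=100011 pc3: +8 =252
r36=100100 pc2: +4 =256
r37=100101 pc3: +8 =264
r38=100110 pc3: +8 =272
r39=100111 pc4: +16 =288
r40=101000 pc2: +4 =292
r41=101001 pc3: +8 =300
r42=101010 pc3: +8 =308
r43=101011 pc4: +16 =324
r44=101100 pc3: +8 =332
r45=101101 pc4: +16 =348
r46=101110 pc4: +16 =364
r47=101111 pc5: +32 =396
r48=110000 pc2: +4 =400
r49=110001 pc3: +8 =408
r50=110010 pc3: +8 =416
r51=110011 pc4: +16 =432
r52=110100 pc3: +8 =440
r53=110101 pc4: +16 =456
r54=110110 pc4: +16 =472
r55=110111 pc5: +32 =504
r56=111000 pc3: +8 =512
r57=111001 pc4: +16 =528
r58=111010 pc4: +16 =544
r59=111011 pc5: +32 =576
r60=111100 pc4: +16 =592
r61=111101 pc5: +32 =624
r62=111110 pc5: +32 =656
r63=111111 pc6: +64 =720
r64=1000000 pc1: +2 =722
r65=1000001 pc2: +4 =726

Answer: 726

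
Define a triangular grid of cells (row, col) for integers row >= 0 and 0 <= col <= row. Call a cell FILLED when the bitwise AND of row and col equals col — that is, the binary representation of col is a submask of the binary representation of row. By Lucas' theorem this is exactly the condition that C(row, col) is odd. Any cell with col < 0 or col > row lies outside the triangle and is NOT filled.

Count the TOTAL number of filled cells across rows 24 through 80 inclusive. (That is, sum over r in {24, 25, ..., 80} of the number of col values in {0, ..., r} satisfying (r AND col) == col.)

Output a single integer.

r24=11000 pc2: +4 =4
r25=11001 pc3: +8 =12
r26=11010 pc3: +8 =20
r27=11011 pc4: +16 =36
r28=11100 pc3: +8 =44
r29=11101 pc4: +16 =60
r30=11110 pc4: +16 =76
r31=11111 pc5: +32 =108
r32=100000 pc1: +2 =110
r33=100001 pc2: +4 =114
r34=100010 pc2: +4 =118
r35=100011 pc3: +8 =126
r36=100100 pc2: +4 =130
r37=100101 pc3: +8 =138
r38=100110 pc3: +8 =146
r39=100111 pc4: +16 =162
r40=101000 pc2: +4 =166
r41=101001 pc3: +8 =174
r42=101010 pc3: +8 =182
r43=101011 pc4: +16 =198
r44=101100 pc3: +8 =206
r45=101101 pc4: +16 =222
r46=101110 pc4: +16 =238
r47=101111 pc5: +32 =270
r48=110000 pc2: +4 =274
r49=110001 pc3: +8 =282
r50=110010 pc3: +8 =290
r51=110011 pc4: +16 =306
r52=110100 pc3: +8 =314
r53=110101 pc4: +16 =330
r54=110110 pc4: +16 =346
r55=110111 pc5: +32 =378
r56=111000 pc3: +8 =386
r57=111001 pc4: +16 =402
r58=111010 pc4: +16 =418
r59=111011 pc5: +32 =450
r60=111100 pc4: +16 =466
r61=111101 pc5: +32 =498
r62=111110 pc5: +32 =530
r63=111111 pc6: +64 =594
r64=1000000 pc1: +2 =596
r65=1000001 pc2: +4 =600
r66=1000010 pc2: +4 =604
r67=1000011 pc3: +8 =612
r68=1000100 pc2: +4 =616
r69=1000101 pc3: +8 =624
r70=1000110 pc3: +8 =632
r71=1000111 pc4: +16 =648
r72=1001000 pc2: +4 =652
r73=1001001 pc3: +8 =660
r74=1001010 pc3: +8 =668
r75=1001011 pc4: +16 =684
r76=1001100 pc3: +8 =692
r77=1001101 pc4: +16 =708
r78=1001110 pc4: +16 =724
r79=1001111 pc5: +32 =756
r80=1010000 pc2: +4 =760

Answer: 760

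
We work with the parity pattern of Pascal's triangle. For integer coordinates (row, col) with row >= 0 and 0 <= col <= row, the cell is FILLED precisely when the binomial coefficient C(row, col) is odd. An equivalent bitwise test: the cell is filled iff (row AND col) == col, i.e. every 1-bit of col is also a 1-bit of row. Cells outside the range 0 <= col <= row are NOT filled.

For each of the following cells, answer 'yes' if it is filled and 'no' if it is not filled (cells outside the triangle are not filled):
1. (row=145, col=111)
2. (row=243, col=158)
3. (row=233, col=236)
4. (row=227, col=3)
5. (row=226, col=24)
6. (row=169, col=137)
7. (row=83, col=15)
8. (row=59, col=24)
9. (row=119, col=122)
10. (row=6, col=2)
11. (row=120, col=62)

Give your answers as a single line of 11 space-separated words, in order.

(145,111): row=0b10010001, col=0b1101111, row AND col = 0b1 = 1; 1 != 111 -> empty
(243,158): row=0b11110011, col=0b10011110, row AND col = 0b10010010 = 146; 146 != 158 -> empty
(233,236): col outside [0, 233] -> not filled
(227,3): row=0b11100011, col=0b11, row AND col = 0b11 = 3; 3 == 3 -> filled
(226,24): row=0b11100010, col=0b11000, row AND col = 0b0 = 0; 0 != 24 -> empty
(169,137): row=0b10101001, col=0b10001001, row AND col = 0b10001001 = 137; 137 == 137 -> filled
(83,15): row=0b1010011, col=0b1111, row AND col = 0b11 = 3; 3 != 15 -> empty
(59,24): row=0b111011, col=0b11000, row AND col = 0b11000 = 24; 24 == 24 -> filled
(119,122): col outside [0, 119] -> not filled
(6,2): row=0b110, col=0b10, row AND col = 0b10 = 2; 2 == 2 -> filled
(120,62): row=0b1111000, col=0b111110, row AND col = 0b111000 = 56; 56 != 62 -> empty

Answer: no no no yes no yes no yes no yes no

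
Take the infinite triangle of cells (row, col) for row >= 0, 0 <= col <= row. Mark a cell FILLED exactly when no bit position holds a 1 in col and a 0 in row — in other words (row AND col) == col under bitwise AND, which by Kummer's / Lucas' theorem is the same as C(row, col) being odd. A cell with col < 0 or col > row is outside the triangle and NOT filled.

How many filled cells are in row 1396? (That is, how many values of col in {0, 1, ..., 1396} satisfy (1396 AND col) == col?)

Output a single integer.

Answer: 64

Derivation:
1396 in binary = 10101110100
popcount(1396) = number of 1-bits in 10101110100 = 6
A col c satisfies (1396 AND c) == c iff every set bit of c is also set in 1396; each of the 6 set bits of 1396 can independently be on or off in c.
count = 2^6 = 64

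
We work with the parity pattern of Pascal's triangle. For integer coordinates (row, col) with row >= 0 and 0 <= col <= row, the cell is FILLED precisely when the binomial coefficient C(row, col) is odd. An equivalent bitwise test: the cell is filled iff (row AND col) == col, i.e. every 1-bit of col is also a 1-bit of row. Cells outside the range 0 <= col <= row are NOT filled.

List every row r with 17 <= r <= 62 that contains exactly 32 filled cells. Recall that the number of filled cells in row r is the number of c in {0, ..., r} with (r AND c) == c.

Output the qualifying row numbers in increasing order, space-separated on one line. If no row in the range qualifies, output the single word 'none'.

Row r has 2^popcount(r) filled cells, so we need popcount(r) = log2(32) = 5.
Scan r = 17..62 and keep those with exactly 5 one-bits:
r=17=10001 popcount=2 -> skip
r=18=10010 popcount=2 -> skip
r=19=10011 popcount=3 -> skip
r=20=10100 popcount=2 -> skip
r=21=10101 popcount=3 -> skip
r=22=10110 popcount=3 -> skip
r=23=10111 popcount=4 -> skip
r=24=11000 popcount=2 -> skip
r=25=11001 popcount=3 -> skip
r=26=11010 popcount=3 -> skip
r=27=11011 popcount=4 -> skip
r=28=11100 popcount=3 -> skip
r=29=11101 popcount=4 -> skip
r=30=11110 popcount=4 -> skip
r=31=11111 popcount=5 -> KEEP
r=32=100000 popcount=1 -> skip
r=33=100001 popcount=2 -> skip
r=34=100010 popcount=2 -> skip
r=35=100011 popcount=3 -> skip
r=36=100100 popcount=2 -> skip
r=37=100101 popcount=3 -> skip
r=38=100110 popcount=3 -> skip
r=39=100111 popcount=4 -> skip
r=40=101000 popcount=2 -> skip
r=41=101001 popcount=3 -> skip
r=42=101010 popcount=3 -> skip
r=43=101011 popcount=4 -> skip
r=44=101100 popcount=3 -> skip
r=45=101101 popcount=4 -> skip
r=46=101110 popcount=4 -> skip
r=47=101111 popcount=5 -> KEEP
r=48=110000 popcount=2 -> skip
r=49=110001 popcount=3 -> skip
r=50=110010 popcount=3 -> skip
r=51=110011 popcount=4 -> skip
r=52=110100 popcount=3 -> skip
r=53=110101 popcount=4 -> skip
r=54=110110 popcount=4 -> skip
r=55=110111 popcount=5 -> KEEP
r=56=111000 popcount=3 -> skip
r=57=111001 popcount=4 -> skip
r=58=111010 popcount=4 -> skip
r=59=111011 popcount=5 -> KEEP
r=60=111100 popcount=4 -> skip
r=61=111101 popcount=5 -> KEEP
r=62=111110 popcount=5 -> KEEP
Kept rows: 31 47 55 59 61 62

Answer: 31 47 55 59 61 62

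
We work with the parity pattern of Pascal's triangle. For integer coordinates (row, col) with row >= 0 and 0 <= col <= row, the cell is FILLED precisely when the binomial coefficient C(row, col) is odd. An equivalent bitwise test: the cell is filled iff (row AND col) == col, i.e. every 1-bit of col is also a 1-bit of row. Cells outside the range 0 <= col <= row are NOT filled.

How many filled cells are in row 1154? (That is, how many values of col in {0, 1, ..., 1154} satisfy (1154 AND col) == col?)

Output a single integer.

1154 in binary = 10010000010
popcount(1154) = number of 1-bits in 10010000010 = 3
A col c satisfies (1154 AND c) == c iff every set bit of c is also set in 1154; each of the 3 set bits of 1154 can independently be on or off in c.
count = 2^3 = 8

Answer: 8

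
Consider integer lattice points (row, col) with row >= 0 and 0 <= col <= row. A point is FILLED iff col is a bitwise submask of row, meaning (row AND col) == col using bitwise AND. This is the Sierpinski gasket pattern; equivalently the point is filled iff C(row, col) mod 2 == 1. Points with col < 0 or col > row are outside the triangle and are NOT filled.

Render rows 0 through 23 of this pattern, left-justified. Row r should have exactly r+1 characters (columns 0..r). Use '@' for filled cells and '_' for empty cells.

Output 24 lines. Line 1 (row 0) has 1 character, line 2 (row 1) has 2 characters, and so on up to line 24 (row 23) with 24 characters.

r0=0: @
r1=1: @@
r2=10: @_@
r3=11: @@@@
r4=100: @___@
r5=101: @@__@@
r6=110: @_@_@_@
r7=111: @@@@@@@@
r8=1000: @_______@
r9=1001: @@______@@
r10=1010: @_@_____@_@
r11=1011: @@@@____@@@@
r12=1100: @___@___@___@
r13=1101: @@__@@__@@__@@
r14=1110: @_@_@_@_@_@_@_@
r15=1111: @@@@@@@@@@@@@@@@
r16=10000: @_______________@
r17=10001: @@______________@@
r18=10010: @_@_____________@_@
r19=10011: @@@@____________@@@@
r20=10100: @___@___________@___@
r21=10101: @@__@@__________@@__@@
r22=10110: @_@_@_@_________@_@_@_@
r23=10111: @@@@@@@@________@@@@@@@@

Answer: @
@@
@_@
@@@@
@___@
@@__@@
@_@_@_@
@@@@@@@@
@_______@
@@______@@
@_@_____@_@
@@@@____@@@@
@___@___@___@
@@__@@__@@__@@
@_@_@_@_@_@_@_@
@@@@@@@@@@@@@@@@
@_______________@
@@______________@@
@_@_____________@_@
@@@@____________@@@@
@___@___________@___@
@@__@@__________@@__@@
@_@_@_@_________@_@_@_@
@@@@@@@@________@@@@@@@@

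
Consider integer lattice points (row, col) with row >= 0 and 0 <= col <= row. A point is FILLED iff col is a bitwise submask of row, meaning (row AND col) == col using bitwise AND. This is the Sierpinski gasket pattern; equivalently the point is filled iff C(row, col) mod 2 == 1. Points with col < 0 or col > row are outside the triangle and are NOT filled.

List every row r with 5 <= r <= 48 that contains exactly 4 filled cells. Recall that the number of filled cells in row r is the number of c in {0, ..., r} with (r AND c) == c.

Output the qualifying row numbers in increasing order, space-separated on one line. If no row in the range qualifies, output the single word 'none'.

Answer: 5 6 9 10 12 17 18 20 24 33 34 36 40 48

Derivation:
Row r has 2^popcount(r) filled cells, so we need popcount(r) = log2(4) = 2.
Scan r = 5..48 and keep those with exactly 2 one-bits:
r=5=101 popcount=2 -> KEEP
r=6=110 popcount=2 -> KEEP
r=7=111 popcount=3 -> skip
r=8=1000 popcount=1 -> skip
r=9=1001 popcount=2 -> KEEP
r=10=1010 popcount=2 -> KEEP
r=11=1011 popcount=3 -> skip
r=12=1100 popcount=2 -> KEEP
r=13=1101 popcount=3 -> skip
r=14=1110 popcount=3 -> skip
r=15=1111 popcount=4 -> skip
r=16=10000 popcount=1 -> skip
r=17=10001 popcount=2 -> KEEP
r=18=10010 popcount=2 -> KEEP
r=19=10011 popcount=3 -> skip
r=20=10100 popcount=2 -> KEEP
r=21=10101 popcount=3 -> skip
r=22=10110 popcount=3 -> skip
r=23=10111 popcount=4 -> skip
r=24=11000 popcount=2 -> KEEP
r=25=11001 popcount=3 -> skip
r=26=11010 popcount=3 -> skip
r=27=11011 popcount=4 -> skip
r=28=11100 popcount=3 -> skip
r=29=11101 popcount=4 -> skip
r=30=11110 popcount=4 -> skip
r=31=11111 popcount=5 -> skip
r=32=100000 popcount=1 -> skip
r=33=100001 popcount=2 -> KEEP
r=34=100010 popcount=2 -> KEEP
r=35=100011 popcount=3 -> skip
r=36=100100 popcount=2 -> KEEP
r=37=100101 popcount=3 -> skip
r=38=100110 popcount=3 -> skip
r=39=100111 popcount=4 -> skip
r=40=101000 popcount=2 -> KEEP
r=41=101001 popcount=3 -> skip
r=42=101010 popcount=3 -> skip
r=43=101011 popcount=4 -> skip
r=44=101100 popcount=3 -> skip
r=45=101101 popcount=4 -> skip
r=46=101110 popcount=4 -> skip
r=47=101111 popcount=5 -> skip
r=48=110000 popcount=2 -> KEEP
Kept rows: 5 6 9 10 12 17 18 20 24 33 34 36 40 48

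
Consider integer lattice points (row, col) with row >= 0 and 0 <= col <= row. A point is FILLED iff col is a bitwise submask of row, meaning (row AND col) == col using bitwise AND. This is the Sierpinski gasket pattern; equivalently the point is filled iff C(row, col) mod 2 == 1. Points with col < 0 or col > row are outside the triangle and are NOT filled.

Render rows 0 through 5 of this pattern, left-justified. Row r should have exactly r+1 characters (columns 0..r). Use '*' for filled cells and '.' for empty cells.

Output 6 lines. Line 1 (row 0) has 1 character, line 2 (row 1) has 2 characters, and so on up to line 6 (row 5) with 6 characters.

r0=0: *
r1=1: **
r2=10: *.*
r3=11: ****
r4=100: *...*
r5=101: **..**

Answer: *
**
*.*
****
*...*
**..**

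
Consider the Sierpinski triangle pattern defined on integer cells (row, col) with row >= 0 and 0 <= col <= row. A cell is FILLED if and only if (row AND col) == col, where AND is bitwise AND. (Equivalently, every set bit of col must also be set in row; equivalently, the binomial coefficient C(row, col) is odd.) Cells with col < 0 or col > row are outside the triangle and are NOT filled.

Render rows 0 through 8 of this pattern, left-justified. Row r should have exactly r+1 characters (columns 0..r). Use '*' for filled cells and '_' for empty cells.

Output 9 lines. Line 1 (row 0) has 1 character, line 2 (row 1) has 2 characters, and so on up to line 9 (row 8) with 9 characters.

Answer: *
**
*_*
****
*___*
**__**
*_*_*_*
********
*_______*

Derivation:
r0=0: *
r1=1: **
r2=10: *_*
r3=11: ****
r4=100: *___*
r5=101: **__**
r6=110: *_*_*_*
r7=111: ********
r8=1000: *_______*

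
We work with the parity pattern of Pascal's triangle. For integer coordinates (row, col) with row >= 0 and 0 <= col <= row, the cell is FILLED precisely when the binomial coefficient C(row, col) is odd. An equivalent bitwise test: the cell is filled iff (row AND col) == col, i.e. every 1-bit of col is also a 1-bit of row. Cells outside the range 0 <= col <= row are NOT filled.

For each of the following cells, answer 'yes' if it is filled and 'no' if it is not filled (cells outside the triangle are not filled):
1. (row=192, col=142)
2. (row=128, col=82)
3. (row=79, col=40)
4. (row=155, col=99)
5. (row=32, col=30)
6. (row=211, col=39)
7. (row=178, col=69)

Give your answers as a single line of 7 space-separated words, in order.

(192,142): row=0b11000000, col=0b10001110, row AND col = 0b10000000 = 128; 128 != 142 -> empty
(128,82): row=0b10000000, col=0b1010010, row AND col = 0b0 = 0; 0 != 82 -> empty
(79,40): row=0b1001111, col=0b101000, row AND col = 0b1000 = 8; 8 != 40 -> empty
(155,99): row=0b10011011, col=0b1100011, row AND col = 0b11 = 3; 3 != 99 -> empty
(32,30): row=0b100000, col=0b11110, row AND col = 0b0 = 0; 0 != 30 -> empty
(211,39): row=0b11010011, col=0b100111, row AND col = 0b11 = 3; 3 != 39 -> empty
(178,69): row=0b10110010, col=0b1000101, row AND col = 0b0 = 0; 0 != 69 -> empty

Answer: no no no no no no no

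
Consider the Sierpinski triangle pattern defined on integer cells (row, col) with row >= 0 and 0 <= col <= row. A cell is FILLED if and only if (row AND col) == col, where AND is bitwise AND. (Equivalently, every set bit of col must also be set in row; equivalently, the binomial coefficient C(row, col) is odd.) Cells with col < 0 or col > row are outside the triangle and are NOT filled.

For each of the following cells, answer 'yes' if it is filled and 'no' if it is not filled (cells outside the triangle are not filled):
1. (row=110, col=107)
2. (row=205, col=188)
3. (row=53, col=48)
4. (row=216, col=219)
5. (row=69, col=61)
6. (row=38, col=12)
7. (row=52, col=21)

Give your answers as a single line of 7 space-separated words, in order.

Answer: no no yes no no no no

Derivation:
(110,107): row=0b1101110, col=0b1101011, row AND col = 0b1101010 = 106; 106 != 107 -> empty
(205,188): row=0b11001101, col=0b10111100, row AND col = 0b10001100 = 140; 140 != 188 -> empty
(53,48): row=0b110101, col=0b110000, row AND col = 0b110000 = 48; 48 == 48 -> filled
(216,219): col outside [0, 216] -> not filled
(69,61): row=0b1000101, col=0b111101, row AND col = 0b101 = 5; 5 != 61 -> empty
(38,12): row=0b100110, col=0b1100, row AND col = 0b100 = 4; 4 != 12 -> empty
(52,21): row=0b110100, col=0b10101, row AND col = 0b10100 = 20; 20 != 21 -> empty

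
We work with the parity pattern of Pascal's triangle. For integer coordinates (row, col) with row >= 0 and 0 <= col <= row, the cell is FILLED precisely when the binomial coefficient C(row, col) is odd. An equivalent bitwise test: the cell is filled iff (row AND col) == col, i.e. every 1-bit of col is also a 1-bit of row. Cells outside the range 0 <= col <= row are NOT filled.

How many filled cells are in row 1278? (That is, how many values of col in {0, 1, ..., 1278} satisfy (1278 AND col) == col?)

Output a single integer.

1278 in binary = 10011111110
popcount(1278) = number of 1-bits in 10011111110 = 8
A col c satisfies (1278 AND c) == c iff every set bit of c is also set in 1278; each of the 8 set bits of 1278 can independently be on or off in c.
count = 2^8 = 256

Answer: 256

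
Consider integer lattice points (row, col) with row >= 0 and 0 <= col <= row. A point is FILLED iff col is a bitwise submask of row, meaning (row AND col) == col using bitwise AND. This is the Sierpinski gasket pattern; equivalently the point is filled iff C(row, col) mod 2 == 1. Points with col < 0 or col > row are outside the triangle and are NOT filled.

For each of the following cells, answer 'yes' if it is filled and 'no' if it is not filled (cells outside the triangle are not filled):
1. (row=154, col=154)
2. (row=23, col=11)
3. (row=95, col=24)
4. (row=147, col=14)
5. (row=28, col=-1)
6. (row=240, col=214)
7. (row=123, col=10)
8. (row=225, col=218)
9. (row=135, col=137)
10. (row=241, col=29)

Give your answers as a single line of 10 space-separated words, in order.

(154,154): row=0b10011010, col=0b10011010, row AND col = 0b10011010 = 154; 154 == 154 -> filled
(23,11): row=0b10111, col=0b1011, row AND col = 0b11 = 3; 3 != 11 -> empty
(95,24): row=0b1011111, col=0b11000, row AND col = 0b11000 = 24; 24 == 24 -> filled
(147,14): row=0b10010011, col=0b1110, row AND col = 0b10 = 2; 2 != 14 -> empty
(28,-1): col outside [0, 28] -> not filled
(240,214): row=0b11110000, col=0b11010110, row AND col = 0b11010000 = 208; 208 != 214 -> empty
(123,10): row=0b1111011, col=0b1010, row AND col = 0b1010 = 10; 10 == 10 -> filled
(225,218): row=0b11100001, col=0b11011010, row AND col = 0b11000000 = 192; 192 != 218 -> empty
(135,137): col outside [0, 135] -> not filled
(241,29): row=0b11110001, col=0b11101, row AND col = 0b10001 = 17; 17 != 29 -> empty

Answer: yes no yes no no no yes no no no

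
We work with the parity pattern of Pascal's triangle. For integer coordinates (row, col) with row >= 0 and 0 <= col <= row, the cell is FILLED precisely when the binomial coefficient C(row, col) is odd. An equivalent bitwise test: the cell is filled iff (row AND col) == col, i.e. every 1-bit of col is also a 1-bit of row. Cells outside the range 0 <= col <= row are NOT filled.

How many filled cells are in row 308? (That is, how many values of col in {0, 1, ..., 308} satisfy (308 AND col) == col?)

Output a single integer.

Answer: 16

Derivation:
308 in binary = 100110100
popcount(308) = number of 1-bits in 100110100 = 4
A col c satisfies (308 AND c) == c iff every set bit of c is also set in 308; each of the 4 set bits of 308 can independently be on or off in c.
count = 2^4 = 16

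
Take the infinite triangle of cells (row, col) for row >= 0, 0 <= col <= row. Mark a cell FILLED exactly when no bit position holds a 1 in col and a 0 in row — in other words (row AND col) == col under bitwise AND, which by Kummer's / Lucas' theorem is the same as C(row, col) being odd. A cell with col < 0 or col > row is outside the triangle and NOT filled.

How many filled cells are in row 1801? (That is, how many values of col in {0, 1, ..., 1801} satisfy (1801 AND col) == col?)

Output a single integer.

Answer: 32

Derivation:
1801 in binary = 11100001001
popcount(1801) = number of 1-bits in 11100001001 = 5
A col c satisfies (1801 AND c) == c iff every set bit of c is also set in 1801; each of the 5 set bits of 1801 can independently be on or off in c.
count = 2^5 = 32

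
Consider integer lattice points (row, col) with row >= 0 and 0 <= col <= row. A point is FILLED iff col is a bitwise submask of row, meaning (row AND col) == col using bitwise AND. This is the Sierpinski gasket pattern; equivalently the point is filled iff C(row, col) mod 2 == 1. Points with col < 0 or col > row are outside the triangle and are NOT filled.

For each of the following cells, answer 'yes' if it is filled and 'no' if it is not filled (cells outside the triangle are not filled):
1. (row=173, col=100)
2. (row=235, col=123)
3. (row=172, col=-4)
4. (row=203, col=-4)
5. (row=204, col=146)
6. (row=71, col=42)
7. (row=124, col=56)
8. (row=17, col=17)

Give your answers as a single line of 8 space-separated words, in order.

Answer: no no no no no no yes yes

Derivation:
(173,100): row=0b10101101, col=0b1100100, row AND col = 0b100100 = 36; 36 != 100 -> empty
(235,123): row=0b11101011, col=0b1111011, row AND col = 0b1101011 = 107; 107 != 123 -> empty
(172,-4): col outside [0, 172] -> not filled
(203,-4): col outside [0, 203] -> not filled
(204,146): row=0b11001100, col=0b10010010, row AND col = 0b10000000 = 128; 128 != 146 -> empty
(71,42): row=0b1000111, col=0b101010, row AND col = 0b10 = 2; 2 != 42 -> empty
(124,56): row=0b1111100, col=0b111000, row AND col = 0b111000 = 56; 56 == 56 -> filled
(17,17): row=0b10001, col=0b10001, row AND col = 0b10001 = 17; 17 == 17 -> filled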